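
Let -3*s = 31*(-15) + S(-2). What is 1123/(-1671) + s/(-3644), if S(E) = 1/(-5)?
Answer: -3626107/5074270 ≈ -0.71461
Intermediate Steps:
S(E) = -⅕
s = 2326/15 (s = -(31*(-15) - ⅕)/3 = -(-465 - ⅕)/3 = -⅓*(-2326/5) = 2326/15 ≈ 155.07)
1123/(-1671) + s/(-3644) = 1123/(-1671) + (2326/15)/(-3644) = 1123*(-1/1671) + (2326/15)*(-1/3644) = -1123/1671 - 1163/27330 = -3626107/5074270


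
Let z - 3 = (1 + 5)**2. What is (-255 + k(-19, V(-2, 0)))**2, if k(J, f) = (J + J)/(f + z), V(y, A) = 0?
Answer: 99660289/1521 ≈ 65523.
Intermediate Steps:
z = 39 (z = 3 + (1 + 5)**2 = 3 + 6**2 = 3 + 36 = 39)
k(J, f) = 2*J/(39 + f) (k(J, f) = (J + J)/(f + 39) = (2*J)/(39 + f) = 2*J/(39 + f))
(-255 + k(-19, V(-2, 0)))**2 = (-255 + 2*(-19)/(39 + 0))**2 = (-255 + 2*(-19)/39)**2 = (-255 + 2*(-19)*(1/39))**2 = (-255 - 38/39)**2 = (-9983/39)**2 = 99660289/1521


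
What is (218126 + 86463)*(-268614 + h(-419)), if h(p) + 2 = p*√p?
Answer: -81817478824 - 127622791*I*√419 ≈ -8.1818e+10 - 2.6124e+9*I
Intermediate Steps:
h(p) = -2 + p^(3/2) (h(p) = -2 + p*√p = -2 + p^(3/2))
(218126 + 86463)*(-268614 + h(-419)) = (218126 + 86463)*(-268614 + (-2 + (-419)^(3/2))) = 304589*(-268614 + (-2 - 419*I*√419)) = 304589*(-268616 - 419*I*√419) = -81817478824 - 127622791*I*√419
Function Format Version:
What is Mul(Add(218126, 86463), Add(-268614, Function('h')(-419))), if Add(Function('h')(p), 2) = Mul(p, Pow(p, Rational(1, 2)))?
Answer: Add(-81817478824, Mul(-127622791, I, Pow(419, Rational(1, 2)))) ≈ Add(-8.1818e+10, Mul(-2.6124e+9, I))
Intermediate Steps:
Function('h')(p) = Add(-2, Pow(p, Rational(3, 2))) (Function('h')(p) = Add(-2, Mul(p, Pow(p, Rational(1, 2)))) = Add(-2, Pow(p, Rational(3, 2))))
Mul(Add(218126, 86463), Add(-268614, Function('h')(-419))) = Mul(Add(218126, 86463), Add(-268614, Add(-2, Pow(-419, Rational(3, 2))))) = Mul(304589, Add(-268614, Add(-2, Mul(-419, I, Pow(419, Rational(1, 2)))))) = Mul(304589, Add(-268616, Mul(-419, I, Pow(419, Rational(1, 2))))) = Add(-81817478824, Mul(-127622791, I, Pow(419, Rational(1, 2))))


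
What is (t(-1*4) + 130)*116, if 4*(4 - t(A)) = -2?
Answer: 15602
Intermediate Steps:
t(A) = 9/2 (t(A) = 4 - ¼*(-2) = 4 + ½ = 9/2)
(t(-1*4) + 130)*116 = (9/2 + 130)*116 = (269/2)*116 = 15602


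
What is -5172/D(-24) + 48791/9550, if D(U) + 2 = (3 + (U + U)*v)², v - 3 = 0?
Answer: 920523689/189844450 ≈ 4.8488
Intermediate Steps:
v = 3 (v = 3 + 0 = 3)
D(U) = -2 + (3 + 6*U)² (D(U) = -2 + (3 + (U + U)*3)² = -2 + (3 + (2*U)*3)² = -2 + (3 + 6*U)²)
-5172/D(-24) + 48791/9550 = -5172/(-2 + 9*(1 + 2*(-24))²) + 48791/9550 = -5172/(-2 + 9*(1 - 48)²) + 48791*(1/9550) = -5172/(-2 + 9*(-47)²) + 48791/9550 = -5172/(-2 + 9*2209) + 48791/9550 = -5172/(-2 + 19881) + 48791/9550 = -5172/19879 + 48791/9550 = 920523689/189844450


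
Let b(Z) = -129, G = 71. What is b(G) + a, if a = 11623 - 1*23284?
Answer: -11790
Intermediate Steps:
a = -11661 (a = 11623 - 23284 = -11661)
b(G) + a = -129 - 11661 = -11790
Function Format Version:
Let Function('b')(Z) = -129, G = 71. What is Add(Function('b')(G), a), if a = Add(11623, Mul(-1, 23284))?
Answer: -11790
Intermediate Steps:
a = -11661 (a = Add(11623, -23284) = -11661)
Add(Function('b')(G), a) = Add(-129, -11661) = -11790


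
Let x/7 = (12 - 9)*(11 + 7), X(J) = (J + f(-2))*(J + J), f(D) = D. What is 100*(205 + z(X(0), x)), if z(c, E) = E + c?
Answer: 58300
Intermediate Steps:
X(J) = 2*J*(-2 + J) (X(J) = (J - 2)*(J + J) = (-2 + J)*(2*J) = 2*J*(-2 + J))
x = 378 (x = 7*((12 - 9)*(11 + 7)) = 7*(3*18) = 7*54 = 378)
100*(205 + z(X(0), x)) = 100*(205 + (378 + 2*0*(-2 + 0))) = 100*(205 + (378 + 2*0*(-2))) = 100*(205 + (378 + 0)) = 100*(205 + 378) = 100*583 = 58300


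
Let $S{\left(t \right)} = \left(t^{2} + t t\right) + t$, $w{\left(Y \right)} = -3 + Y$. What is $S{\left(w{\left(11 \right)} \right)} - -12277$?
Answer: $12413$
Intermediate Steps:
$S{\left(t \right)} = t + 2 t^{2}$ ($S{\left(t \right)} = \left(t^{2} + t^{2}\right) + t = 2 t^{2} + t = t + 2 t^{2}$)
$S{\left(w{\left(11 \right)} \right)} - -12277 = \left(-3 + 11\right) \left(1 + 2 \left(-3 + 11\right)\right) - -12277 = 8 \left(1 + 2 \cdot 8\right) + 12277 = 8 \left(1 + 16\right) + 12277 = 8 \cdot 17 + 12277 = 136 + 12277 = 12413$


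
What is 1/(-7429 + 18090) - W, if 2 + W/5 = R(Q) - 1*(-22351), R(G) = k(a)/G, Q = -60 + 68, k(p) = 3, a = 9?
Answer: -9530667467/85288 ≈ -1.1175e+5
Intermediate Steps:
Q = 8
R(G) = 3/G
W = 893975/8 (W = -10 + 5*(3/8 - 1*(-22351)) = -10 + 5*(3*(⅛) + 22351) = -10 + 5*(3/8 + 22351) = -10 + 5*(178811/8) = -10 + 894055/8 = 893975/8 ≈ 1.1175e+5)
1/(-7429 + 18090) - W = 1/(-7429 + 18090) - 1*893975/8 = 1/10661 - 893975/8 = -9530667467/85288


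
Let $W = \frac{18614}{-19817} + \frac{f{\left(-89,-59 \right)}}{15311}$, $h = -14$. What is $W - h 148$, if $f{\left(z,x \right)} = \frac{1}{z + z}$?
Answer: $\frac{111854715341363}{54008419486} \approx 2071.1$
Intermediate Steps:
$f{\left(z,x \right)} = \frac{1}{2 z}$
$W = - \frac{50729833629}{54008419486}$ ($W = \frac{18614}{-19817} + \frac{\frac{1}{2} \frac{1}{-89}}{15311} = 18614 \left(- \frac{1}{19817}\right) + \frac{1}{2} \left(- \frac{1}{89}\right) \frac{1}{15311} = - \frac{18614}{19817} - \frac{1}{2725358} = - \frac{50729833629}{54008419486} \approx -0.93929$)
$W - h 148 = - \frac{50729833629}{54008419486} - \left(-14\right) 148 = - \frac{50729833629}{54008419486} - -2072 = - \frac{50729833629}{54008419486} + 2072 = \frac{111854715341363}{54008419486}$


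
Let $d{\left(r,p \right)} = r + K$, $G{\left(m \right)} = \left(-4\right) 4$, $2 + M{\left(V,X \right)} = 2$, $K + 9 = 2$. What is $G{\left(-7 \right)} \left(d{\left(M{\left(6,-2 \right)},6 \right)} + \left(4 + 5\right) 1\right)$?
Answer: $-32$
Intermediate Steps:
$K = -7$ ($K = -9 + 2 = -7$)
$M{\left(V,X \right)} = 0$ ($M{\left(V,X \right)} = -2 + 2 = 0$)
$G{\left(m \right)} = -16$
$d{\left(r,p \right)} = -7 + r$ ($d{\left(r,p \right)} = r - 7 = -7 + r$)
$G{\left(-7 \right)} \left(d{\left(M{\left(6,-2 \right)},6 \right)} + \left(4 + 5\right) 1\right) = - 16 \left(\left(-7 + 0\right) + \left(4 + 5\right) 1\right) = - 16 \left(-7 + 9 \cdot 1\right) = - 16 \left(-7 + 9\right) = \left(-16\right) 2 = -32$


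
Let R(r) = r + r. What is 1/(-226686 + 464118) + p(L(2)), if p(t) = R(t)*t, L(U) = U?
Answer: 1899457/237432 ≈ 8.0000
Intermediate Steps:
R(r) = 2*r
p(t) = 2*t² (p(t) = (2*t)*t = 2*t²)
1/(-226686 + 464118) + p(L(2)) = 1/(-226686 + 464118) + 2*2² = 1/237432 + 2*4 = 1/237432 + 8 = 1899457/237432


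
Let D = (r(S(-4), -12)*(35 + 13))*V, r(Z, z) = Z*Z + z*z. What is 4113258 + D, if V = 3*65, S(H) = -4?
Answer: 5610858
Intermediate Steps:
r(Z, z) = Z² + z²
V = 195
D = 1497600 (D = (((-4)² + (-12)²)*(35 + 13))*195 = ((16 + 144)*48)*195 = (160*48)*195 = 7680*195 = 1497600)
4113258 + D = 4113258 + 1497600 = 5610858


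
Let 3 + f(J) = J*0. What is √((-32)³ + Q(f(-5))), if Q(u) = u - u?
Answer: 128*I*√2 ≈ 181.02*I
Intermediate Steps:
f(J) = -3 (f(J) = -3 + J*0 = -3 + 0 = -3)
Q(u) = 0
√((-32)³ + Q(f(-5))) = √((-32)³ + 0) = √(-32768 + 0) = √(-32768) = 128*I*√2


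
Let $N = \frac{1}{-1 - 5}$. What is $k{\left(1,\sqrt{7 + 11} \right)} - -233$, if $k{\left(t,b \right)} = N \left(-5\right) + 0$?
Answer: $\frac{1403}{6} \approx 233.83$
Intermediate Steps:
$N = - \frac{1}{6}$ ($N = \frac{1}{-6} = - \frac{1}{6} \approx -0.16667$)
$k{\left(t,b \right)} = \frac{5}{6}$ ($k{\left(t,b \right)} = \left(- \frac{1}{6}\right) \left(-5\right) + 0 = \frac{5}{6} + 0 = \frac{5}{6}$)
$k{\left(1,\sqrt{7 + 11} \right)} - -233 = \frac{5}{6} - -233 = \frac{5}{6} + 233 = \frac{1403}{6}$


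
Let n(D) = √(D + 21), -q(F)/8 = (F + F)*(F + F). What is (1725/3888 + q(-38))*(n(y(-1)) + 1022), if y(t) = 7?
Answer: -30601231423/648 - 59884993*√7/648 ≈ -4.7469e+7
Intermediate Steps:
q(F) = -32*F² (q(F) = -8*(F + F)*(F + F) = -8*2*F*2*F = -32*F²)
n(D) = √(21 + D)
(1725/3888 + q(-38))*(n(y(-1)) + 1022) = (1725/3888 - 32*(-38)²)*(√(21 + 7) + 1022) = (1725*(1/3888) - 32*1444)*(√28 + 1022) = (575/1296 - 46208)*(2*√7 + 1022) = -59884993*(1022 + 2*√7)/1296 = -30601231423/648 - 59884993*√7/648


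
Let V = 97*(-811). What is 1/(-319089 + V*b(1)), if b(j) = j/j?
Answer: -1/397756 ≈ -2.5141e-6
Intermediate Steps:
V = -78667
b(j) = 1
1/(-319089 + V*b(1)) = 1/(-319089 - 78667*1) = 1/(-319089 - 78667) = 1/(-397756) = -1/397756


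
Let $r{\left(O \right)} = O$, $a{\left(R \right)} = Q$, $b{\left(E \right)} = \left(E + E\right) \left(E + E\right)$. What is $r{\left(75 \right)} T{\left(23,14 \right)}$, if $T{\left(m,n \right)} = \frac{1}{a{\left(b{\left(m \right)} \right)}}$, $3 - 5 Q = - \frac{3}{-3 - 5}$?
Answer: $\frac{1000}{7} \approx 142.86$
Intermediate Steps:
$Q = \frac{21}{40}$ ($Q = \frac{3}{5} - \frac{\left(-3\right) \frac{1}{-3 - 5}}{5} = \frac{3}{5} - \frac{\left(-3\right) \frac{1}{-8}}{5} = \frac{3}{5} - \frac{\left(-3\right) \left(- \frac{1}{8}\right)}{5} = \frac{3}{5} - \frac{3}{40} = \frac{21}{40} \approx 0.525$)
$b{\left(E \right)} = 4 E^{2}$ ($b{\left(E \right)} = 2 E 2 E = 4 E^{2}$)
$a{\left(R \right)} = \frac{21}{40}$
$T{\left(m,n \right)} = \frac{40}{21}$ ($T{\left(m,n \right)} = \frac{1}{\frac{21}{40}} = \frac{40}{21}$)
$r{\left(75 \right)} T{\left(23,14 \right)} = 75 \cdot \frac{40}{21} = \frac{1000}{7}$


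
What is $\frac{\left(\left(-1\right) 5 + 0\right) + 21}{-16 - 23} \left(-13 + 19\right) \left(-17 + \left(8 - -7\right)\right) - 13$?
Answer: $- \frac{105}{13} \approx -8.0769$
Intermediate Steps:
$\frac{\left(\left(-1\right) 5 + 0\right) + 21}{-16 - 23} \left(-13 + 19\right) \left(-17 + \left(8 - -7\right)\right) - 13 = \frac{\left(-5 + 0\right) + 21}{-39} \cdot 6 \left(-17 + \left(8 + 7\right)\right) - 13 = \left(-5 + 21\right) \left(- \frac{1}{39}\right) 6 \left(-17 + 15\right) - 13 = 16 \left(- \frac{1}{39}\right) 6 \left(-2\right) - 13 = \left(- \frac{16}{39}\right) \left(-12\right) - 13 = \frac{64}{13} - 13 = - \frac{105}{13}$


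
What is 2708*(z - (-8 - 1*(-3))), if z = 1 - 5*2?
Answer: -10832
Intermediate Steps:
z = -9 (z = 1 - 10 = -9)
2708*(z - (-8 - 1*(-3))) = 2708*(-9 - (-8 - 1*(-3))) = 2708*(-9 - (-8 + 3)) = 2708*(-9 - 1*(-5)) = 2708*(-9 + 5) = 2708*(-4) = -10832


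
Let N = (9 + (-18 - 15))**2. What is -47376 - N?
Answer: -47952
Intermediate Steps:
N = 576 (N = (9 - 33)**2 = (-24)**2 = 576)
-47376 - N = -47376 - 1*576 = -47376 - 576 = -47952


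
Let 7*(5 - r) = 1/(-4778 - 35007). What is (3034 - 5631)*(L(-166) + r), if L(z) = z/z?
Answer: -619930241/39785 ≈ -15582.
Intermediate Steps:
r = 1392476/278495 (r = 5 - 1/(7*(-4778 - 35007)) = 5 - ⅐/(-39785) = 5 - ⅐*(-1/39785) = 5 + 1/278495 = 1392476/278495 ≈ 5.0000)
L(z) = 1
(3034 - 5631)*(L(-166) + r) = (3034 - 5631)*(1 + 1392476/278495) = -2597*1670971/278495 = -619930241/39785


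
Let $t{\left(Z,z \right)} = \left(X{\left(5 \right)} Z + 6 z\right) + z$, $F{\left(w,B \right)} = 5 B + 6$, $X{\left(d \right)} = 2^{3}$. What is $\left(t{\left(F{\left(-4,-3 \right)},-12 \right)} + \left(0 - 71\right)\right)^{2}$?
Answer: $51529$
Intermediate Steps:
$X{\left(d \right)} = 8$
$F{\left(w,B \right)} = 6 + 5 B$
$t{\left(Z,z \right)} = 7 z + 8 Z$ ($t{\left(Z,z \right)} = \left(8 Z + 6 z\right) + z = \left(6 z + 8 Z\right) + z = 7 z + 8 Z$)
$\left(t{\left(F{\left(-4,-3 \right)},-12 \right)} + \left(0 - 71\right)\right)^{2} = \left(\left(7 \left(-12\right) + 8 \left(6 + 5 \left(-3\right)\right)\right) + \left(0 - 71\right)\right)^{2} = \left(\left(-84 + 8 \left(6 - 15\right)\right) + \left(0 - 71\right)\right)^{2} = \left(\left(-84 + 8 \left(-9\right)\right) - 71\right)^{2} = \left(\left(-84 - 72\right) - 71\right)^{2} = \left(-156 - 71\right)^{2} = \left(-227\right)^{2} = 51529$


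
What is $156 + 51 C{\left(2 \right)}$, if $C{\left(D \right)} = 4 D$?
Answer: $564$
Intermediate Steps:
$156 + 51 C{\left(2 \right)} = 156 + 51 \cdot 4 \cdot 2 = 156 + 51 \cdot 8 = 156 + 408 = 564$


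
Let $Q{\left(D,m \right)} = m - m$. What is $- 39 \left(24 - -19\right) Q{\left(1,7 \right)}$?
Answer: $0$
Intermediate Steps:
$Q{\left(D,m \right)} = 0$
$- 39 \left(24 - -19\right) Q{\left(1,7 \right)} = - 39 \left(24 - -19\right) 0 = - 39 \left(24 + 19\right) 0 = \left(-39\right) 43 \cdot 0 = \left(-1677\right) 0 = 0$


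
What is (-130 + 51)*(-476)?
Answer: 37604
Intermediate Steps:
(-130 + 51)*(-476) = -79*(-476) = 37604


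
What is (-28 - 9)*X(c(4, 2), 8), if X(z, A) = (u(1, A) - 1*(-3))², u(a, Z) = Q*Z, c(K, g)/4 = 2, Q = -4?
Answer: -31117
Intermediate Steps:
c(K, g) = 8 (c(K, g) = 4*2 = 8)
u(a, Z) = -4*Z
X(z, A) = (3 - 4*A)² (X(z, A) = (-4*A - 1*(-3))² = (-4*A + 3)² = (3 - 4*A)²)
(-28 - 9)*X(c(4, 2), 8) = (-28 - 9)*(-3 + 4*8)² = -37*(-3 + 32)² = -37*29² = -37*841 = -31117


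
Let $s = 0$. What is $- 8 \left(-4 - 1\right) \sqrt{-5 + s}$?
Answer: $40 i \sqrt{5} \approx 89.443 i$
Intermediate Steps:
$- 8 \left(-4 - 1\right) \sqrt{-5 + s} = - 8 \left(-4 - 1\right) \sqrt{-5 + 0} = - 8 \left(-4 - 1\right) \sqrt{-5} = \left(-8\right) \left(-5\right) i \sqrt{5} = 40 i \sqrt{5}$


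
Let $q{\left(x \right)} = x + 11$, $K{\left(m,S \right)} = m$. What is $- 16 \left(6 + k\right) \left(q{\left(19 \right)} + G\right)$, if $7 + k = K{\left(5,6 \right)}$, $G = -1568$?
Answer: $98432$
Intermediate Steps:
$q{\left(x \right)} = 11 + x$
$k = -2$ ($k = -7 + 5 = -2$)
$- 16 \left(6 + k\right) \left(q{\left(19 \right)} + G\right) = - 16 \left(6 - 2\right) \left(\left(11 + 19\right) - 1568\right) = \left(-16\right) 4 \left(30 - 1568\right) = \left(-64\right) \left(-1538\right) = 98432$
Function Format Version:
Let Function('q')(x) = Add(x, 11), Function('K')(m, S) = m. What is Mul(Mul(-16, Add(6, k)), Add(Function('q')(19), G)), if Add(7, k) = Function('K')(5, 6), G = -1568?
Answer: 98432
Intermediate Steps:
Function('q')(x) = Add(11, x)
k = -2 (k = Add(-7, 5) = -2)
Mul(Mul(-16, Add(6, k)), Add(Function('q')(19), G)) = Mul(Mul(-16, Add(6, -2)), Add(Add(11, 19), -1568)) = Mul(Mul(-16, 4), Add(30, -1568)) = Mul(-64, -1538) = 98432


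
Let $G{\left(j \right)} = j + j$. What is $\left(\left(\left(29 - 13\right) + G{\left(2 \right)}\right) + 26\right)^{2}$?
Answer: $2116$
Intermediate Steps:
$G{\left(j \right)} = 2 j$
$\left(\left(\left(29 - 13\right) + G{\left(2 \right)}\right) + 26\right)^{2} = \left(\left(\left(29 - 13\right) + 2 \cdot 2\right) + 26\right)^{2} = \left(\left(\left(29 - 13\right) + 4\right) + 26\right)^{2} = \left(\left(16 + 4\right) + 26\right)^{2} = \left(20 + 26\right)^{2} = 46^{2} = 2116$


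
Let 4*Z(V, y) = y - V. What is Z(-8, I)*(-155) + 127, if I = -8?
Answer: 127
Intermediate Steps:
Z(V, y) = -V/4 + y/4 (Z(V, y) = (y - V)/4 = -V/4 + y/4)
Z(-8, I)*(-155) + 127 = (-1/4*(-8) + (1/4)*(-8))*(-155) + 127 = (2 - 2)*(-155) + 127 = 0*(-155) + 127 = 0 + 127 = 127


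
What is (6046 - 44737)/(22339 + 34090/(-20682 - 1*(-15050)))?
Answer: -12105984/6987731 ≈ -1.7325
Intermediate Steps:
(6046 - 44737)/(22339 + 34090/(-20682 - 1*(-15050))) = -38691/(22339 + 34090/(-20682 + 15050)) = -38691/(22339 + 34090/(-5632)) = -38691/(22339 + 34090*(-1/5632)) = -38691/(22339 - 17045/2816) = -38691/62889579/2816 = -38691*2816/62889579 = -12105984/6987731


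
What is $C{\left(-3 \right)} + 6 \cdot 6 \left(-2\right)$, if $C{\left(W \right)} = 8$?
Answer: $-64$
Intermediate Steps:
$C{\left(-3 \right)} + 6 \cdot 6 \left(-2\right) = 8 + 6 \cdot 6 \left(-2\right) = 8 + 36 \left(-2\right) = 8 - 72 = -64$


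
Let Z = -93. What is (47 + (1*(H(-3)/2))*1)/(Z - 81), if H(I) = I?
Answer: -91/348 ≈ -0.26149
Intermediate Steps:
(47 + (1*(H(-3)/2))*1)/(Z - 81) = (47 + (1*(-3/2))*1)/(-93 - 81) = (47 + (1*(-3*1/2))*1)/(-174) = (47 + (1*(-3/2))*1)*(-1/174) = (47 - 3/2*1)*(-1/174) = (47 - 3/2)*(-1/174) = (91/2)*(-1/174) = -91/348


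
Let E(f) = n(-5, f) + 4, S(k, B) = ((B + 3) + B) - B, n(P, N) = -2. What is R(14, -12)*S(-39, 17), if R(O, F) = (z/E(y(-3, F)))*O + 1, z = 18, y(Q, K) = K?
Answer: 2540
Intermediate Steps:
S(k, B) = 3 + B (S(k, B) = ((3 + B) + B) - B = (3 + 2*B) - B = 3 + B)
E(f) = 2 (E(f) = -2 + 4 = 2)
R(O, F) = 1 + 9*O (R(O, F) = (18/2)*O + 1 = (18*(1/2))*O + 1 = 9*O + 1 = 1 + 9*O)
R(14, -12)*S(-39, 17) = (1 + 9*14)*(3 + 17) = (1 + 126)*20 = 127*20 = 2540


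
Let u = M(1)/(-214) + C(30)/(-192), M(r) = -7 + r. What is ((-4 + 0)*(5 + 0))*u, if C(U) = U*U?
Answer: 39885/428 ≈ 93.189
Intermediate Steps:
C(U) = U²
u = -7977/1712 (u = (-7 + 1)/(-214) + 30²/(-192) = -6*(-1/214) + 900*(-1/192) = 3/107 - 75/16 = -7977/1712 ≈ -4.6595)
((-4 + 0)*(5 + 0))*u = ((-4 + 0)*(5 + 0))*(-7977/1712) = -4*5*(-7977/1712) = -20*(-7977/1712) = 39885/428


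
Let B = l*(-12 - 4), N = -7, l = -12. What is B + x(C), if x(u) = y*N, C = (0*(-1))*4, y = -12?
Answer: 276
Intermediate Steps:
C = 0 (C = 0*4 = 0)
x(u) = 84 (x(u) = -12*(-7) = 84)
B = 192 (B = -12*(-12 - 4) = -12*(-16) = 192)
B + x(C) = 192 + 84 = 276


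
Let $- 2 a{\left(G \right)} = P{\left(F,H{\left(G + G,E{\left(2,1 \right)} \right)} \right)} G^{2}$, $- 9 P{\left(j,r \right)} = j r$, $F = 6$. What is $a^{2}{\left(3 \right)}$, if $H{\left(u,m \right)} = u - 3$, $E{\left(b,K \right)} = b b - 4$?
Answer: $81$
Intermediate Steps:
$E{\left(b,K \right)} = -4 + b^{2}$ ($E{\left(b,K \right)} = b^{2} - 4 = -4 + b^{2}$)
$H{\left(u,m \right)} = -3 + u$
$P{\left(j,r \right)} = - \frac{j r}{9}$
$a{\left(G \right)} = - \frac{G^{2} \left(2 - \frac{4 G}{3}\right)}{2}$ ($a{\left(G \right)} = - \frac{\left(- \frac{1}{9}\right) 6 \left(-3 + \left(G + G\right)\right) G^{2}}{2} = - \frac{\left(- \frac{1}{9}\right) 6 \left(-3 + 2 G\right) G^{2}}{2} = - \frac{\left(2 - \frac{4 G}{3}\right) G^{2}}{2} = - \frac{G^{2} \left(2 - \frac{4 G}{3}\right)}{2}$)
$a^{2}{\left(3 \right)} = \left(\frac{3^{2} \left(-3 + 2 \cdot 3\right)}{3}\right)^{2} = \left(\frac{1}{3} \cdot 9 \left(-3 + 6\right)\right)^{2} = \left(\frac{1}{3} \cdot 9 \cdot 3\right)^{2} = 9^{2} = 81$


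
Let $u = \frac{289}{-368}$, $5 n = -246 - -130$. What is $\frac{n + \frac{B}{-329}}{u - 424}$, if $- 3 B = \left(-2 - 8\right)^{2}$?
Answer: $\frac{41949056}{771444135} \approx 0.054377$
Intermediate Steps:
$n = - \frac{116}{5}$ ($n = \frac{-246 - -130}{5} = \frac{-246 + 130}{5} = \frac{1}{5} \left(-116\right) = - \frac{116}{5} \approx -23.2$)
$u = - \frac{289}{368}$ ($u = 289 \left(- \frac{1}{368}\right) = - \frac{289}{368} \approx -0.78533$)
$B = - \frac{100}{3}$ ($B = - \frac{\left(-2 - 8\right)^{2}}{3} = - \frac{\left(-10\right)^{2}}{3} = \left(- \frac{1}{3}\right) 100 = - \frac{100}{3} \approx -33.333$)
$\frac{n + \frac{B}{-329}}{u - 424} = \frac{- \frac{116}{5} - \frac{100}{3 \left(-329\right)}}{- \frac{289}{368} - 424} = \frac{- \frac{116}{5} - - \frac{100}{987}}{- \frac{156321}{368}} = \left(- \frac{116}{5} + \frac{100}{987}\right) \left(- \frac{368}{156321}\right) = \left(- \frac{113992}{4935}\right) \left(- \frac{368}{156321}\right) = \frac{41949056}{771444135}$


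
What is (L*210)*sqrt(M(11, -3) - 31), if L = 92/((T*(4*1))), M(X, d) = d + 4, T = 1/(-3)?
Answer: -14490*I*sqrt(30) ≈ -79365.0*I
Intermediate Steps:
T = -1/3 ≈ -0.33333
M(X, d) = 4 + d
L = -69 (L = 92/((-4/3)) = 92/((-1/3*4)) = 92/(-4/3) = 92*(-3/4) = -69)
(L*210)*sqrt(M(11, -3) - 31) = (-69*210)*sqrt((4 - 3) - 31) = -14490*sqrt(1 - 31) = -14490*I*sqrt(30)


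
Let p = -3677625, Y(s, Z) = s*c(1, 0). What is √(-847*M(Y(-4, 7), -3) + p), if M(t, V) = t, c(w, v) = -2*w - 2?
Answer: I*√3691177 ≈ 1921.2*I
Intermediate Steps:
c(w, v) = -2 - 2*w
Y(s, Z) = -4*s (Y(s, Z) = s*(-2 - 2*1) = s*(-2 - 2) = s*(-4) = -4*s)
√(-847*M(Y(-4, 7), -3) + p) = √(-(-3388)*(-4) - 3677625) = √(-847*16 - 3677625) = √(-13552 - 3677625) = √(-3691177) = I*√3691177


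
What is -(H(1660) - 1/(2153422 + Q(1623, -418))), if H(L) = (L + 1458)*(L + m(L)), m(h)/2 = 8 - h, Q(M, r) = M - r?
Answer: 11048886094297/2155463 ≈ 5.1260e+6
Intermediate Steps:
m(h) = 16 - 2*h (m(h) = 2*(8 - h) = 16 - 2*h)
H(L) = (16 - L)*(1458 + L) (H(L) = (L + 1458)*(L + (16 - 2*L)) = (1458 + L)*(16 - L) = (16 - L)*(1458 + L))
-(H(1660) - 1/(2153422 + Q(1623, -418))) = -((23328 - 1*1660² - 1442*1660) - 1/(2153422 + (1623 - 1*(-418)))) = -((23328 - 1*2755600 - 2393720) - 1/(2153422 + (1623 + 418))) = -((23328 - 2755600 - 2393720) - 1/(2153422 + 2041)) = -(-5125992 - 1/2155463) = -1*(-11048886094297/2155463) = 11048886094297/2155463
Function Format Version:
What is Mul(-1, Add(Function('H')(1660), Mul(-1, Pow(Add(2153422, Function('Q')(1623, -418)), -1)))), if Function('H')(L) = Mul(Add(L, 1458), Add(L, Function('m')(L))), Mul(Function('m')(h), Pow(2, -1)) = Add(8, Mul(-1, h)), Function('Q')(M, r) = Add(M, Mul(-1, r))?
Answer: Rational(11048886094297, 2155463) ≈ 5.1260e+6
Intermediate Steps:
Function('m')(h) = Add(16, Mul(-2, h)) (Function('m')(h) = Mul(2, Add(8, Mul(-1, h))) = Add(16, Mul(-2, h)))
Function('H')(L) = Mul(Add(16, Mul(-1, L)), Add(1458, L)) (Function('H')(L) = Mul(Add(L, 1458), Add(L, Add(16, Mul(-2, L)))) = Mul(Add(1458, L), Add(16, Mul(-1, L))) = Mul(Add(16, Mul(-1, L)), Add(1458, L)))
Mul(-1, Add(Function('H')(1660), Mul(-1, Pow(Add(2153422, Function('Q')(1623, -418)), -1)))) = Mul(-1, Add(Add(23328, Mul(-1, Pow(1660, 2)), Mul(-1442, 1660)), Mul(-1, Pow(Add(2153422, Add(1623, Mul(-1, -418))), -1)))) = Mul(-1, Add(Add(23328, Mul(-1, 2755600), -2393720), Mul(-1, Pow(Add(2153422, Add(1623, 418)), -1)))) = Mul(-1, Add(Add(23328, -2755600, -2393720), Mul(-1, Pow(Add(2153422, 2041), -1)))) = Mul(-1, Add(-5125992, Mul(-1, Pow(2155463, -1)))) = Mul(-1, Add(-5125992, Mul(-1, Rational(1, 2155463)))) = Mul(-1, Add(-5125992, Rational(-1, 2155463))) = Mul(-1, Rational(-11048886094297, 2155463)) = Rational(11048886094297, 2155463)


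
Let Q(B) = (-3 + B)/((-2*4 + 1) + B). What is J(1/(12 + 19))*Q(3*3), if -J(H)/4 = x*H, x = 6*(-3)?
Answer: 216/31 ≈ 6.9677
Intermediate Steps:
x = -18
J(H) = 72*H (J(H) = -(-72)*H = 72*H)
Q(B) = (-3 + B)/(-7 + B) (Q(B) = (-3 + B)/((-8 + 1) + B) = (-3 + B)/(-7 + B))
J(1/(12 + 19))*Q(3*3) = (72/(12 + 19))*((-3 + 3*3)/(-7 + 3*3)) = (72/31)*((-3 + 9)/(-7 + 9)) = (72*(1/31))*(6/2) = 72*((1/2)*6)/31 = (72/31)*3 = 216/31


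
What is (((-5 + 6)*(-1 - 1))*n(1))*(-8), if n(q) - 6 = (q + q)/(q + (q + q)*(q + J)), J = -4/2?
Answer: 64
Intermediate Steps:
J = -2 (J = -4*½ = -2)
n(q) = 6 + 2*q/(q + 2*q*(-2 + q)) (n(q) = 6 + (q + q)/(q + (q + q)*(q - 2)) = 6 + (2*q)/(q + (2*q)*(-2 + q)) = 6 + (2*q)/(q + 2*q*(-2 + q)) = 6 + 2*q/(q + 2*q*(-2 + q)))
(((-5 + 6)*(-1 - 1))*n(1))*(-8) = (((-5 + 6)*(-1 - 1))*(4*(-4 + 3*1)/(-3 + 2*1)))*(-8) = ((1*(-2))*(4*(-4 + 3)/(-3 + 2)))*(-8) = -8*(-1)/(-1)*(-8) = -8*(-1)*(-1)*(-8) = -2*4*(-8) = -8*(-8) = 64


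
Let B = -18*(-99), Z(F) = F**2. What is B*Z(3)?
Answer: 16038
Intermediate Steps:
B = 1782
B*Z(3) = 1782*3**2 = 1782*9 = 16038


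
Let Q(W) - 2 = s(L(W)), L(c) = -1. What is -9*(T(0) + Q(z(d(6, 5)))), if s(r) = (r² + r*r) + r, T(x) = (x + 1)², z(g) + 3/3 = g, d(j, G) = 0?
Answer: -36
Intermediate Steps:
z(g) = -1 + g
T(x) = (1 + x)²
s(r) = r + 2*r² (s(r) = (r² + r²) + r = 2*r² + r = r + 2*r²)
Q(W) = 3 (Q(W) = 2 - (1 + 2*(-1)) = 2 - (1 - 2) = 2 - 1*(-1) = 2 + 1 = 3)
-9*(T(0) + Q(z(d(6, 5)))) = -9*((1 + 0)² + 3) = -9*(1² + 3) = -9*(1 + 3) = -9*4 = -36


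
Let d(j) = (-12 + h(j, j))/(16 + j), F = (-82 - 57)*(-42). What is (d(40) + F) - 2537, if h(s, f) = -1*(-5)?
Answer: 26407/8 ≈ 3300.9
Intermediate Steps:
h(s, f) = 5
F = 5838 (F = -139*(-42) = 5838)
d(j) = -7/(16 + j) (d(j) = (-12 + 5)/(16 + j) = -7/(16 + j))
(d(40) + F) - 2537 = (-7/(16 + 40) + 5838) - 2537 = (-7/56 + 5838) - 2537 = (-7*1/56 + 5838) - 2537 = (-1/8 + 5838) - 2537 = 46703/8 - 2537 = 26407/8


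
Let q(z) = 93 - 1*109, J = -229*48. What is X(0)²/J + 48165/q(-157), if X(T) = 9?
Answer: -2757453/916 ≈ -3010.3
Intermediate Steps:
J = -10992
q(z) = -16 (q(z) = 93 - 109 = -16)
X(0)²/J + 48165/q(-157) = 9²/(-10992) + 48165/(-16) = 81*(-1/10992) + 48165*(-1/16) = -27/3664 - 48165/16 = -2757453/916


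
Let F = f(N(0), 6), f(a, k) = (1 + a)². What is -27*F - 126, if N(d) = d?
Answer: -153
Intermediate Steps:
F = 1 (F = (1 + 0)² = 1² = 1)
-27*F - 126 = -27*1 - 126 = -27 - 126 = -153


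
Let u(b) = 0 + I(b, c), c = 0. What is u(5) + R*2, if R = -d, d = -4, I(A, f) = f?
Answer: 8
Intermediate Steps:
u(b) = 0 (u(b) = 0 + 0 = 0)
R = 4 (R = -1*(-4) = 4)
u(5) + R*2 = 0 + 4*2 = 0 + 8 = 8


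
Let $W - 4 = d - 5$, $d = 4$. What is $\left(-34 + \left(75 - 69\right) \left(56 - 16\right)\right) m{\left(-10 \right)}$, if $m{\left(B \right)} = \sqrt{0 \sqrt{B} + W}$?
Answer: $206 \sqrt{3} \approx 356.8$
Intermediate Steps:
$W = 3$ ($W = 4 + \left(4 - 5\right) = 4 - 1 = 3$)
$m{\left(B \right)} = \sqrt{3}$ ($m{\left(B \right)} = \sqrt{0 \sqrt{B} + 3} = \sqrt{0 + 3} = \sqrt{3}$)
$\left(-34 + \left(75 - 69\right) \left(56 - 16\right)\right) m{\left(-10 \right)} = \left(-34 + \left(75 - 69\right) \left(56 - 16\right)\right) \sqrt{3} = \left(-34 + 6 \cdot 40\right) \sqrt{3} = \left(-34 + 240\right) \sqrt{3} = 206 \sqrt{3}$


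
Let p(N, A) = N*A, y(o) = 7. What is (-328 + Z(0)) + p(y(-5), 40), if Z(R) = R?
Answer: -48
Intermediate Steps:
p(N, A) = A*N
(-328 + Z(0)) + p(y(-5), 40) = (-328 + 0) + 40*7 = -328 + 280 = -48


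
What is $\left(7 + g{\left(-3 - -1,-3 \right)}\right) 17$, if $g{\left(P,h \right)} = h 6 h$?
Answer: $1037$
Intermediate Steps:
$g{\left(P,h \right)} = 6 h^{2}$ ($g{\left(P,h \right)} = 6 h h = 6 h^{2}$)
$\left(7 + g{\left(-3 - -1,-3 \right)}\right) 17 = \left(7 + 6 \left(-3\right)^{2}\right) 17 = \left(7 + 6 \cdot 9\right) 17 = \left(7 + 54\right) 17 = 61 \cdot 17 = 1037$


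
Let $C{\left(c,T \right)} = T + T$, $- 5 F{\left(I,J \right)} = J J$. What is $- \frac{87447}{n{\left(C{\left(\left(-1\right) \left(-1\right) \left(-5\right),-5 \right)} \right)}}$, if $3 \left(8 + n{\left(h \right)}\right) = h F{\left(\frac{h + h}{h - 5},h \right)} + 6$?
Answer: $- \frac{262341}{182} \approx -1441.4$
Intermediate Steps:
$F{\left(I,J \right)} = - \frac{J^{2}}{5}$ ($F{\left(I,J \right)} = - \frac{J J}{5} = - \frac{J^{2}}{5}$)
$C{\left(c,T \right)} = 2 T$
$n{\left(h \right)} = -6 - \frac{h^{3}}{15}$ ($n{\left(h \right)} = -8 + \frac{h \left(- \frac{h^{2}}{5}\right) + 6}{3} = -8 + \frac{- \frac{h^{3}}{5} + 6}{3} = -8 + \frac{6 - \frac{h^{3}}{5}}{3} = -8 - \left(-2 + \frac{h^{3}}{15}\right) = -6 - \frac{h^{3}}{15}$)
$- \frac{87447}{n{\left(C{\left(\left(-1\right) \left(-1\right) \left(-5\right),-5 \right)} \right)}} = - \frac{87447}{-6 - \frac{\left(2 \left(-5\right)\right)^{3}}{15}} = - \frac{87447}{-6 - \frac{\left(-10\right)^{3}}{15}} = - \frac{87447}{-6 - - \frac{200}{3}} = - \frac{87447}{-6 + \frac{200}{3}} = - \frac{87447}{\frac{182}{3}} = \left(-87447\right) \frac{3}{182} = - \frac{262341}{182}$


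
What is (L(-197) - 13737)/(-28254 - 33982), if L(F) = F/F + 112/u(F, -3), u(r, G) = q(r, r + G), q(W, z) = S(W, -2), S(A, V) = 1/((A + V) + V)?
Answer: 9062/15559 ≈ 0.58243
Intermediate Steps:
S(A, V) = 1/(A + 2*V)
q(W, z) = 1/(-4 + W) (q(W, z) = 1/(W + 2*(-2)) = 1/(W - 4) = 1/(-4 + W))
u(r, G) = 1/(-4 + r)
L(F) = -447 + 112*F (L(F) = F/F + 112/(1/(-4 + F)) = 1 + 112*(-4 + F) = 1 + (-448 + 112*F) = -447 + 112*F)
(L(-197) - 13737)/(-28254 - 33982) = ((-447 + 112*(-197)) - 13737)/(-28254 - 33982) = ((-447 - 22064) - 13737)/(-62236) = (-22511 - 13737)*(-1/62236) = -36248*(-1/62236) = 9062/15559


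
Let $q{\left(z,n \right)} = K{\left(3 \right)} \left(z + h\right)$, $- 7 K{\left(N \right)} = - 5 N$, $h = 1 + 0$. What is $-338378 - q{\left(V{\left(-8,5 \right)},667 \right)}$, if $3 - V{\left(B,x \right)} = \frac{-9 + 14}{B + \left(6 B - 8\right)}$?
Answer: $- \frac{151597259}{448} \approx -3.3839 \cdot 10^{5}$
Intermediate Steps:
$h = 1$
$K{\left(N \right)} = \frac{5 N}{7}$ ($K{\left(N \right)} = - \frac{\left(-5\right) N}{7} = \frac{5 N}{7}$)
$V{\left(B,x \right)} = 3 - \frac{5}{-8 + 7 B}$ ($V{\left(B,x \right)} = 3 - \frac{-9 + 14}{B + \left(6 B - 8\right)} = 3 - \frac{5}{B + \left(-8 + 6 B\right)} = 3 - \frac{5}{-8 + 7 B}$)
$q{\left(z,n \right)} = \frac{15}{7} + \frac{15 z}{7}$ ($q{\left(z,n \right)} = \frac{5}{7} \cdot 3 \left(z + 1\right) = \frac{15 \left(1 + z\right)}{7} = \frac{15}{7} + \frac{15 z}{7}$)
$-338378 - q{\left(V{\left(-8,5 \right)},667 \right)} = -338378 - \left(\frac{15}{7} + \frac{15 \frac{-29 + 21 \left(-8\right)}{-8 + 7 \left(-8\right)}}{7}\right) = -338378 - \left(\frac{15}{7} + \frac{15 \frac{-29 - 168}{-8 - 56}}{7}\right) = -338378 - \left(\frac{15}{7} + \frac{15 \frac{1}{-64} \left(-197\right)}{7}\right) = -338378 - \left(\frac{15}{7} + \frac{15 \left(\left(- \frac{1}{64}\right) \left(-197\right)\right)}{7}\right) = -338378 - \left(\frac{15}{7} + \frac{15}{7} \cdot \frac{197}{64}\right) = -338378 - \left(\frac{15}{7} + \frac{2955}{448}\right) = -338378 - \frac{3915}{448} = - \frac{151597259}{448}$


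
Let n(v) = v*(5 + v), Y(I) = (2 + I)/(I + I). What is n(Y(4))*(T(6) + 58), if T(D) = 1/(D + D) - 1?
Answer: 15755/64 ≈ 246.17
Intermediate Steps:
Y(I) = (2 + I)/(2*I) (Y(I) = (2 + I)/((2*I)) = (2 + I)*(1/(2*I)) = (2 + I)/(2*I))
T(D) = -1 + 1/(2*D) (T(D) = 1/(2*D) - 1 = -1 + 1/(2*D))
n(Y(4))*(T(6) + 58) = (((½)*(2 + 4)/4)*(5 + (½)*(2 + 4)/4))*((½ - 1*6)/6 + 58) = (((½)*(¼)*6)*(5 + (½)*(¼)*6))*((½ - 6)/6 + 58) = (3*(5 + ¾)/4)*((⅙)*(-11/2) + 58) = ((¾)*(23/4))*(-11/12 + 58) = (69/16)*(685/12) = 15755/64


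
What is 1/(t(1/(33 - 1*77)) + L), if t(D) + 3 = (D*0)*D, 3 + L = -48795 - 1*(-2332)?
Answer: -1/46469 ≈ -2.1520e-5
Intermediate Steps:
L = -46466 (L = -3 + (-48795 - 1*(-2332)) = -3 + (-48795 + 2332) = -3 - 46463 = -46466)
t(D) = -3 (t(D) = -3 + (D*0)*D = -3 + 0*D = -3 + 0 = -3)
1/(t(1/(33 - 1*77)) + L) = 1/(-3 - 46466) = 1/(-46469) = -1/46469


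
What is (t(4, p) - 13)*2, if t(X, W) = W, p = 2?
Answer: -22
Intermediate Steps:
(t(4, p) - 13)*2 = (2 - 13)*2 = -11*2 = -22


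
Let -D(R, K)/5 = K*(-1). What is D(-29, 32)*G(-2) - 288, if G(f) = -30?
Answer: -5088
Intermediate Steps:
D(R, K) = 5*K (D(R, K) = -5*K*(-1) = -(-5)*K = 5*K)
D(-29, 32)*G(-2) - 288 = (5*32)*(-30) - 288 = 160*(-30) - 288 = -4800 - 288 = -5088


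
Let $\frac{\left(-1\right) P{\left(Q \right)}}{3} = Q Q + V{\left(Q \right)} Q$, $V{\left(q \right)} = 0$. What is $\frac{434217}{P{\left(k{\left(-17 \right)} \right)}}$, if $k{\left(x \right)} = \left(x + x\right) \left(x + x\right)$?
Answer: $- \frac{144739}{1336336} \approx -0.10831$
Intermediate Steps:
$k{\left(x \right)} = 4 x^{2}$ ($k{\left(x \right)} = 2 x 2 x = 4 x^{2}$)
$P{\left(Q \right)} = - 3 Q^{2}$ ($P{\left(Q \right)} = - 3 \left(Q Q + 0 Q\right) = - 3 \left(Q^{2} + 0\right) = - 3 Q^{2}$)
$\frac{434217}{P{\left(k{\left(-17 \right)} \right)}} = \frac{434217}{\left(-3\right) \left(4 \left(-17\right)^{2}\right)^{2}} = \frac{434217}{\left(-3\right) \left(4 \cdot 289\right)^{2}} = \frac{434217}{\left(-3\right) 1156^{2}} = \frac{434217}{\left(-3\right) 1336336} = \frac{434217}{-4009008} = 434217 \left(- \frac{1}{4009008}\right) = - \frac{144739}{1336336}$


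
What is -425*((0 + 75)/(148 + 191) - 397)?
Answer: 19055300/113 ≈ 1.6863e+5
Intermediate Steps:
-425*((0 + 75)/(148 + 191) - 397) = -425*(75/339 - 397) = -425*(75*(1/339) - 397) = -425*(25/113 - 397) = -425*(-44836/113) = 19055300/113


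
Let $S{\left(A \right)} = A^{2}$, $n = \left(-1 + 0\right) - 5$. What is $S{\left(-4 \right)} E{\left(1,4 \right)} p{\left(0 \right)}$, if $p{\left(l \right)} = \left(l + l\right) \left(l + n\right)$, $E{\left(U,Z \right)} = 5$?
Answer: $0$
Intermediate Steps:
$n = -6$ ($n = -1 - 5 = -6$)
$p{\left(l \right)} = 2 l \left(-6 + l\right)$ ($p{\left(l \right)} = \left(l + l\right) \left(l - 6\right) = 2 l \left(-6 + l\right)$)
$S{\left(-4 \right)} E{\left(1,4 \right)} p{\left(0 \right)} = \left(-4\right)^{2} \cdot 5 \cdot 2 \cdot 0 \left(-6 + 0\right) = 16 \cdot 5 \cdot 2 \cdot 0 \left(-6\right) = 80 \cdot 0 = 0$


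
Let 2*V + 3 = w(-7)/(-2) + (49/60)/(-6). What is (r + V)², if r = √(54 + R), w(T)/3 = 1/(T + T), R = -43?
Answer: 337680289/25401600 - 7633*√11/2520 ≈ 3.2477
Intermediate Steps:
w(T) = 3/(2*T) (w(T) = 3/(T + T) = 3/((2*T)) = 3*(1/(2*T)) = 3/(2*T))
r = √11 (r = √(54 - 43) = √11 ≈ 3.3166)
V = -7633/5040 (V = -3/2 + (((3/2)/(-7))/(-2) + (49/60)/(-6))/2 = -3/2 + (((3/2)*(-⅐))*(-½) + (49*(1/60))*(-⅙))/2 = -3/2 + (-3/14*(-½) + (49/60)*(-⅙))/2 = -3/2 + (3/28 - 49/360)/2 = -3/2 + (½)*(-73/2520) = -3/2 - 73/5040 = -7633/5040 ≈ -1.5145)
(r + V)² = (√11 - 7633/5040)² = (-7633/5040 + √11)²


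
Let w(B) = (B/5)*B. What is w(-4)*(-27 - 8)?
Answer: -112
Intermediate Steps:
w(B) = B²/5 (w(B) = (B*(⅕))*B = (B/5)*B = B²/5)
w(-4)*(-27 - 8) = ((⅕)*(-4)²)*(-27 - 8) = ((⅕)*16)*(-35) = (16/5)*(-35) = -112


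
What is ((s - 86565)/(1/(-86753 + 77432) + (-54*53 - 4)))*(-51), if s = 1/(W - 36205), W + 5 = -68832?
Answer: -84755486973651/55021384754 ≈ -1540.4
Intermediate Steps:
W = -68837 (W = -5 - 68832 = -68837)
s = -1/105042 (s = 1/(-68837 - 36205) = 1/(-105042) = -1/105042 ≈ -9.5200e-6)
((s - 86565)/(1/(-86753 + 77432) + (-54*53 - 4)))*(-51) = ((-1/105042 - 86565)/(1/(-86753 + 77432) + (-54*53 - 4)))*(-51) = -9092960731/(105042*(1/(-9321) + (-2862 - 4)))*(-51) = -9092960731/(105042*(-1/9321 - 2866))*(-51) = -9092960731/(105042*(-26713987/9321))*(-51) = -9092960731/105042*(-9321/26713987)*(-51) = (1661872293601/55021384754)*(-51) = -84755486973651/55021384754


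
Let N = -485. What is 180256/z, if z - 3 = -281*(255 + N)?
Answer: 180256/64633 ≈ 2.7889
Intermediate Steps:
z = 64633 (z = 3 - 281*(255 - 485) = 3 - 281*(-230) = 3 + 64630 = 64633)
180256/z = 180256/64633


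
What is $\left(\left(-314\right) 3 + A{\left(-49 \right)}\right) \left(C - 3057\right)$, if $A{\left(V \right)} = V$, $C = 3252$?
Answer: $-193245$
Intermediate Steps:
$\left(\left(-314\right) 3 + A{\left(-49 \right)}\right) \left(C - 3057\right) = \left(\left(-314\right) 3 - 49\right) \left(3252 - 3057\right) = \left(-942 - 49\right) 195 = \left(-991\right) 195 = -193245$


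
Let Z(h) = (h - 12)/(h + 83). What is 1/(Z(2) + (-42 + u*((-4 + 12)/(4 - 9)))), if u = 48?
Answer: -85/10108 ≈ -0.0084092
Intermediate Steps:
Z(h) = (-12 + h)/(83 + h)
1/(Z(2) + (-42 + u*((-4 + 12)/(4 - 9)))) = 1/((-12 + 2)/(83 + 2) + (-42 + 48*((-4 + 12)/(4 - 9)))) = 1/(-10/85 + (-42 + 48*(8/(-5)))) = 1/((1/85)*(-10) + (-42 + 48*(8*(-⅕)))) = 1/(-2/17 + (-42 + 48*(-8/5))) = 1/(-2/17 + (-42 - 384/5)) = 1/(-2/17 - 594/5) = 1/(-10108/85) = -85/10108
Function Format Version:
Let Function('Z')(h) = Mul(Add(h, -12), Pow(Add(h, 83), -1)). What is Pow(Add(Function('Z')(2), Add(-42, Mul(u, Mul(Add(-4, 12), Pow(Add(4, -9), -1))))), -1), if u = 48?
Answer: Rational(-85, 10108) ≈ -0.0084092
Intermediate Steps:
Function('Z')(h) = Mul(Pow(Add(83, h), -1), Add(-12, h)) (Function('Z')(h) = Mul(Add(-12, h), Pow(Add(83, h), -1)) = Mul(Pow(Add(83, h), -1), Add(-12, h)))
Pow(Add(Function('Z')(2), Add(-42, Mul(u, Mul(Add(-4, 12), Pow(Add(4, -9), -1))))), -1) = Pow(Add(Mul(Pow(Add(83, 2), -1), Add(-12, 2)), Add(-42, Mul(48, Mul(Add(-4, 12), Pow(Add(4, -9), -1))))), -1) = Pow(Add(Mul(Pow(85, -1), -10), Add(-42, Mul(48, Mul(8, Pow(-5, -1))))), -1) = Pow(Add(Mul(Rational(1, 85), -10), Add(-42, Mul(48, Mul(8, Rational(-1, 5))))), -1) = Pow(Add(Rational(-2, 17), Add(-42, Mul(48, Rational(-8, 5)))), -1) = Pow(Add(Rational(-2, 17), Add(-42, Rational(-384, 5))), -1) = Pow(Add(Rational(-2, 17), Rational(-594, 5)), -1) = Pow(Rational(-10108, 85), -1) = Rational(-85, 10108)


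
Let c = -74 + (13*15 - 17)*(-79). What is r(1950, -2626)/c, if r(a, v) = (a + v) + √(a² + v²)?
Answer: 169/3534 - 13*√15826/7068 ≈ -0.18356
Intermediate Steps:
r(a, v) = a + v + √(a² + v²)
c = -14136 (c = -74 + (195 - 17)*(-79) = -74 + 178*(-79) = -74 - 14062 = -14136)
r(1950, -2626)/c = (1950 - 2626 + √(1950² + (-2626)²))/(-14136) = (1950 - 2626 + √(3802500 + 6895876))*(-1/14136) = (1950 - 2626 + √10698376)*(-1/14136) = (1950 - 2626 + 26*√15826)*(-1/14136) = (-676 + 26*√15826)*(-1/14136) = 169/3534 - 13*√15826/7068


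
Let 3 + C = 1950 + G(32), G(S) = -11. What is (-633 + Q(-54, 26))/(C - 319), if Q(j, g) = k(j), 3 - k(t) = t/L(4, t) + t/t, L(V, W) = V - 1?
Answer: -613/1617 ≈ -0.37910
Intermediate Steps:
L(V, W) = -1 + V
k(t) = 2 - t/3 (k(t) = 3 - (t/(-1 + 4) + t/t) = 3 - (t/3 + 1) = 3 - (1 + t/3) = 3 + (-1 - t/3) = 2 - t/3)
Q(j, g) = 2 - j/3
C = 1936 (C = -3 + (1950 - 11) = -3 + 1939 = 1936)
(-633 + Q(-54, 26))/(C - 319) = (-633 + (2 - ⅓*(-54)))/(1936 - 319) = (-633 + (2 + 18))/1617 = (-633 + 20)*(1/1617) = -613*1/1617 = -613/1617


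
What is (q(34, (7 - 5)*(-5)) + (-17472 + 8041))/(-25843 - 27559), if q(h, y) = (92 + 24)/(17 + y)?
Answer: 65901/373814 ≈ 0.17629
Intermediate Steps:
q(h, y) = 116/(17 + y)
(q(34, (7 - 5)*(-5)) + (-17472 + 8041))/(-25843 - 27559) = (116/(17 + (7 - 5)*(-5)) + (-17472 + 8041))/(-25843 - 27559) = (116/(17 + 2*(-5)) - 9431)/(-53402) = (116/(17 - 10) - 9431)*(-1/53402) = (116/7 - 9431)*(-1/53402) = -65901/7*(-1/53402) = 65901/373814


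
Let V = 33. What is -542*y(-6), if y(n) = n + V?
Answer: -14634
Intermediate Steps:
y(n) = 33 + n (y(n) = n + 33 = 33 + n)
-542*y(-6) = -542*(33 - 6) = -542*27 = -14634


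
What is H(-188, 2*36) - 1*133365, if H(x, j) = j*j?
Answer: -128181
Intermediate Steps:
H(x, j) = j²
H(-188, 2*36) - 1*133365 = (2*36)² - 1*133365 = 72² - 133365 = 5184 - 133365 = -128181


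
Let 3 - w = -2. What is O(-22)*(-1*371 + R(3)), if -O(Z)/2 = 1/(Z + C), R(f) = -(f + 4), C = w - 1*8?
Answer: -756/25 ≈ -30.240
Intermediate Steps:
w = 5 (w = 3 - 1*(-2) = 3 + 2 = 5)
C = -3 (C = 5 - 1*8 = 5 - 8 = -3)
R(f) = -4 - f (R(f) = -(4 + f) = -4 - f)
O(Z) = -2/(-3 + Z) (O(Z) = -2/(Z - 3) = -2/(-3 + Z))
O(-22)*(-1*371 + R(3)) = (-2/(-3 - 22))*(-1*371 + (-4 - 1*3)) = (-2/(-25))*(-371 + (-4 - 3)) = (-2*(-1/25))*(-371 - 7) = (2/25)*(-378) = -756/25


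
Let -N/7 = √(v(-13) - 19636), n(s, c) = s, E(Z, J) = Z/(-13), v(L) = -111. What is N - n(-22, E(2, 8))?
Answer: 22 - 49*I*√403 ≈ 22.0 - 983.67*I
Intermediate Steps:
E(Z, J) = -Z/13 (E(Z, J) = Z*(-1/13) = -Z/13)
N = -49*I*√403 (N = -7*√(-111 - 19636) = -49*I*√403 ≈ -983.67*I)
N - n(-22, E(2, 8)) = -49*I*√403 - 1*(-22) = -49*I*√403 + 22 = 22 - 49*I*√403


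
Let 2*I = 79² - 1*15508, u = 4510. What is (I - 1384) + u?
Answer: -3015/2 ≈ -1507.5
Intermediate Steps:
I = -9267/2 (I = (79² - 1*15508)/2 = (6241 - 15508)/2 = (½)*(-9267) = -9267/2 ≈ -4633.5)
(I - 1384) + u = (-9267/2 - 1384) + 4510 = -12035/2 + 4510 = -3015/2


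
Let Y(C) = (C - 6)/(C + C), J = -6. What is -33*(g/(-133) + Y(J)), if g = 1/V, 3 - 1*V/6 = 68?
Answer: -570581/17290 ≈ -33.001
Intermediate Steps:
V = -390 (V = 18 - 6*68 = 18 - 408 = -390)
g = -1/390 (g = 1/(-390) = -1/390 ≈ -0.0025641)
Y(C) = (-6 + C)/(2*C) (Y(C) = (-6 + C)/((2*C)) = (-6 + C)*(1/(2*C)) = (-6 + C)/(2*C))
-33*(g/(-133) + Y(J)) = -33*(-1/390/(-133) + (½)*(-6 - 6)/(-6)) = -33*(-1/390*(-1/133) + (½)*(-⅙)*(-12)) = -33*(1/51870 + 1) = -33*51871/51870 = -570581/17290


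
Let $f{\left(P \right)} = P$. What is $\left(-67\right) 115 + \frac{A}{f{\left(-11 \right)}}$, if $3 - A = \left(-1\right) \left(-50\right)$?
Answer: $- \frac{84708}{11} \approx -7700.7$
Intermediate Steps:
$A = -47$ ($A = 3 - \left(-1\right) \left(-50\right) = 3 - 50 = -47$)
$\left(-67\right) 115 + \frac{A}{f{\left(-11 \right)}} = \left(-67\right) 115 - \frac{47}{-11} = -7705 - - \frac{47}{11} = -7705 + \frac{47}{11} = - \frac{84708}{11}$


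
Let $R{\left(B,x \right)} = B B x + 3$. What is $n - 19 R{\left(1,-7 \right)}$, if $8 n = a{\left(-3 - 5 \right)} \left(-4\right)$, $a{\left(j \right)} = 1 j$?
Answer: $80$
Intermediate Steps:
$a{\left(j \right)} = j$
$R{\left(B,x \right)} = 3 + x B^{2}$ ($R{\left(B,x \right)} = B^{2} x + 3 = x B^{2} + 3 = 3 + x B^{2}$)
$n = 4$ ($n = \frac{\left(-3 - 5\right) \left(-4\right)}{8} = \frac{\left(-8\right) \left(-4\right)}{8} = \frac{1}{8} \cdot 32 = 4$)
$n - 19 R{\left(1,-7 \right)} = 4 - 19 \left(3 - 7 \cdot 1^{2}\right) = 4 - 19 \left(3 - 7\right) = 4 - -76 = 4 + 76 = 80$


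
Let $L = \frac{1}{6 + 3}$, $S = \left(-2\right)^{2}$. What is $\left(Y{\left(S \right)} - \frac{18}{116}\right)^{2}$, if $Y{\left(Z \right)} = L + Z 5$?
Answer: $\frac{108513889}{272484} \approx 398.24$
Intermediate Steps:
$S = 4$
$L = \frac{1}{9} \approx 0.11111$
$Y{\left(Z \right)} = \frac{1}{9} + 5 Z$ ($Y{\left(Z \right)} = \frac{1}{9} + Z 5 = \frac{1}{9} + 5 Z$)
$\left(Y{\left(S \right)} - \frac{18}{116}\right)^{2} = \left(\left(\frac{1}{9} + 5 \cdot 4\right) - \frac{18}{116}\right)^{2} = \left(\left(\frac{1}{9} + 20\right) - \frac{9}{58}\right)^{2} = \left(\frac{181}{9} - \frac{9}{58}\right)^{2} = \left(\frac{10417}{522}\right)^{2} = \frac{108513889}{272484}$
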